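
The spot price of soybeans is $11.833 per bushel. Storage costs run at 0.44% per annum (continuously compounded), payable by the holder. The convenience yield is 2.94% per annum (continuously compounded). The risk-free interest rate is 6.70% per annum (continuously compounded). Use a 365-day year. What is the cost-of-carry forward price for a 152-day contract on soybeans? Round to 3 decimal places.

$12.042 per bushel

Net carry = r + u − y = 0.0670 + 0.0044 − 0.0294 = 0.0420
F = S·e^((r+u−y)T) = 11.833 · e^(0.0420 × 152/365) = 11.833 · e^0.017490
= 11.833 × 1.017644 = $12.042 per bushel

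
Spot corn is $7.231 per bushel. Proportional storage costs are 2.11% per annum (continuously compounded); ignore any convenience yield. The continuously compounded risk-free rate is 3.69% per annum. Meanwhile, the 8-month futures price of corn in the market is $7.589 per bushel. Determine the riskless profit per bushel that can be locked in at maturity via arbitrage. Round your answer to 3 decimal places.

$0.073 per bushel

Fair futures: F* = S·e^(carry·T), with carry = (r + u) = 0.0369 + 0.0211 = 0.0580
F* = 7.231 · e^(0.0580 × 8/12) = 7.231 · e^0.038667 = 7.231 × 1.039424 = $7.5161
Market $7.589 > fair $7.5161: forward overpriced → cash-and-carry (buy spot, short the forward).
At maturity, profit = |F_mkt − F*| = |7.589 − 7.5161| = $0.073 per bushel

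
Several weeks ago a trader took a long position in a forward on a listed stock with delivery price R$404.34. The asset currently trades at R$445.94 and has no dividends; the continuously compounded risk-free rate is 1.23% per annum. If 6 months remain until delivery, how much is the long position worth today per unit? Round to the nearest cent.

R$44.08

Current fair forward for the remaining 6 months: F = S·e^(r·T), r = 0.0123
F = 445.94 · e^(0.0123 × 6/12) = 445.94 × 1.006169 = 448.6910
Value of long forward = (F − K)·e^(−rT) = (448.6910 − 404.34) · e^(−0.0123·6/12)
= 44.3510 × 0.993869 = 44.08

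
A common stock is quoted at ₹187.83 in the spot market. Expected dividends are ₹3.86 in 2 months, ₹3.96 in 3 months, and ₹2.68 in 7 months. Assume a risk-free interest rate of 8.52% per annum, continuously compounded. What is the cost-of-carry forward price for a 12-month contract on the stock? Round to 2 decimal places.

PV(dividends) I = 3.86·e^(−0.0852·2/12) + 3.96·e^(−0.0852·3/12) + 2.68·e^(−0.0852·7/12)
I = 3.8056 + 3.8765 + 2.5501 = 10.2322
F = (S − I)·e^(rT) = (187.83 − 10.2322) · e^(0.0852·12/12)
= 177.5978 · e^0.085200 = 177.5978 × 1.088935 = ₹193.39

₹193.39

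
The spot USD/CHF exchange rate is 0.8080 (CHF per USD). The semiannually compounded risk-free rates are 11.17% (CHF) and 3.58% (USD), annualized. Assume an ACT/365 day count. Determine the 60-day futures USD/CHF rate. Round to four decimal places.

0.8178

By covered interest parity, F = S · (1+r_CHF/2)^(2T) / (1+r_USD/2)^(2T)
= 0.8080 × 1.018028 / 1.005850 = 0.8080 × 1.012107
F = 0.8178 CHF per USD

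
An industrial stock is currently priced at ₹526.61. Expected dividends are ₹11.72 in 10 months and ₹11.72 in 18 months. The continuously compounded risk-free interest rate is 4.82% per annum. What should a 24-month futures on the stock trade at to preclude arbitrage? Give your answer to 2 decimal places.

PV(dividends) I = 11.72·e^(−0.0482·10/12) + 11.72·e^(−0.0482·18/12)
I = 11.2586 + 10.9026 = 22.1612
F = (S − I)·e^(rT) = (526.61 − 22.1612) · e^(0.0482·24/12)
= 504.4488 · e^0.096400 = 504.4488 × 1.101199 = ₹555.50

₹555.50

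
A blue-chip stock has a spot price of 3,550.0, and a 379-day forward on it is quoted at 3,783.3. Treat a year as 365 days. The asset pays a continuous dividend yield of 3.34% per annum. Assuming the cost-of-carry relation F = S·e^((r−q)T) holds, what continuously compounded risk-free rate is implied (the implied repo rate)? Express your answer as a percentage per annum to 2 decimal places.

9.47%

From F = S·e^((r−q)T): (r − q) = ln(F/S)/T
ln(3783.3/3550.0) = ln(1.065718) = 0.063649
(r − q) = 0.063649 / (379/365) = 0.061298
r = ln(F/S)/T + q = 0.061298 + 0.0334 = 0.094698
r = 9.47%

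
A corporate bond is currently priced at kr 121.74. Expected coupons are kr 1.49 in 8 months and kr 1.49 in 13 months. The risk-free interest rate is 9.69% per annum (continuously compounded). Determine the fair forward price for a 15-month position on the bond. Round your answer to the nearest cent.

PV(coupons) I = 1.49·e^(−0.0969·8/12) + 1.49·e^(−0.0969·13/12)
I = 1.3968 + 1.3415 = 2.7383
F = (S − I)·e^(rT) = (121.74 − 2.7383) · e^(0.0969·15/12)
= 119.0017 · e^0.121125 = 119.0017 × 1.128766 = kr 134.33

kr 134.33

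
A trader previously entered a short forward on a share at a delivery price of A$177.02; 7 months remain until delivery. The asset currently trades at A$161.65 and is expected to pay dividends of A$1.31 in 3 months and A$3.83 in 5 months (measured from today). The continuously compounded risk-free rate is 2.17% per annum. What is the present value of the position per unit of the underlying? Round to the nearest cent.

PV(remaining dividends) I = 1.31·e^(−0.0217·3/12) + 3.83·e^(−0.0217·5/12) = 5.0984
Current forward F = (S − I)·e^(rT) = (161.65 − 5.0984)·e^(0.0217·7/12) = 156.5516 × 1.012739 = 158.5459
Value (long) = (F − K)·e^(−rT) = (158.5459 − 177.02) × 0.987421 = -18.2417
Short position value = −(long value) = A$18.24

A$18.24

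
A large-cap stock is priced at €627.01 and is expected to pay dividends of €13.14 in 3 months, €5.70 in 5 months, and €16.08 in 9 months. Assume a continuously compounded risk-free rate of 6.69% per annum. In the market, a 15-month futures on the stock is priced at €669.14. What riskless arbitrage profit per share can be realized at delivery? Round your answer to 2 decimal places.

€24.14 per share

PV(dividends) I = 13.14·e^(−0.0669·3/12) + 5.70·e^(−0.0669·5/12) + 16.08·e^(−0.0669·9/12) = 33.7585
Fair futures F* = (S − I)·e^(rT) = (627.01 − 33.7585)·e^0.083625 = 593.2515 × 1.087221 = 644.9955
Market €669.14 > fair 644.9955: forward overpriced → cash-and-carry (borrow at r, buy the stock and collect the dividends, short the forward).
Profit at T = |F_mkt − F*| = |669.14 − 644.9955| = €24.14 per share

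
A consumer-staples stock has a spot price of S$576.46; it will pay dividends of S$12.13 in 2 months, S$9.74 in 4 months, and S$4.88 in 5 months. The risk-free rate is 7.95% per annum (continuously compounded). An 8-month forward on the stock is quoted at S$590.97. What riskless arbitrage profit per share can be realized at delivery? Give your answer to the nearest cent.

PV(dividends) I = 12.13·e^(−0.0795·2/12) + 9.74·e^(−0.0795·4/12) + 4.88·e^(−0.0795·5/12) = 26.1766
Fair forward F* = (S − I)·e^(rT) = (576.46 − 26.1766)·e^0.053000 = 550.2834 × 1.054430 = 580.2353
Market S$590.97 > fair 580.2353: forward overpriced → cash-and-carry (borrow at r, buy the stock and collect the dividends, short the forward).
Profit at T = |F_mkt − F*| = |590.97 − 580.2353| = S$10.73 per share

S$10.73 per share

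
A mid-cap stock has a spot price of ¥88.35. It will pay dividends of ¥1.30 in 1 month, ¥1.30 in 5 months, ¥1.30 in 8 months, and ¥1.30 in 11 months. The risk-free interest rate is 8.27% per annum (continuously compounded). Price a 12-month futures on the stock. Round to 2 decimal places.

¥90.56

PV(dividends) I = 1.30·e^(−0.0827·1/12) + 1.30·e^(−0.0827·5/12) + 1.30·e^(−0.0827·8/12) + 1.30·e^(−0.0827·11/12)
I = 1.2911 + 1.2560 + 1.2303 + 1.2051 = 4.9825
F = (S − I)·e^(rT) = (88.35 − 4.9825) · e^(0.0827·12/12)
= 83.3675 · e^0.082700 = 83.3675 × 1.086216 = ¥90.56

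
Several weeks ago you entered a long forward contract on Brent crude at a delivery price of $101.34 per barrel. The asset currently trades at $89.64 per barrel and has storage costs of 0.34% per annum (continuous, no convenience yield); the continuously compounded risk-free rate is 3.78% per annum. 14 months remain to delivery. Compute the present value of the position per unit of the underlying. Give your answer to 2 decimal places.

-$6.97 per barrel

Current fair forward for the remaining 14 months: F = S·e^((r + u)·T), (r + u) = 0.0378 + 0.0034 = 0.0412
F = 89.64 · e^(0.0412 × 14/12) = 89.64 × 1.049241 = 94.0540
Value of long forward = (F − K)·e^(−rT) = (94.0540 − 101.34) · e^(−0.0378·14/12)
= -7.2860 × 0.956858 = -6.97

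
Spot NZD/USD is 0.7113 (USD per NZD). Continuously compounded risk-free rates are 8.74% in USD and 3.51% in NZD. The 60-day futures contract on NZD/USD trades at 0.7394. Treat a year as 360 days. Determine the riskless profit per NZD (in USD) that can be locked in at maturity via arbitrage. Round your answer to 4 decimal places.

Fair futures: F* = S·e^(carry·T), with carry = (r_USD − r_NZD) = 0.0874 − 0.0351 = 0.0523
F* = 0.7113 · e^(0.0523 × 60/360) = 0.7113 · e^0.008717 = 0.7113 × 1.008755 = 0.7175
Market 0.7394 > fair 0.7175: forward overpriced → cash-and-carry (buy spot, short the forward).
At maturity, profit = |F_mkt − F*| = |0.7394 − 0.7175| = 0.0219 per NZD (in USD)

0.0219 per NZD (in USD)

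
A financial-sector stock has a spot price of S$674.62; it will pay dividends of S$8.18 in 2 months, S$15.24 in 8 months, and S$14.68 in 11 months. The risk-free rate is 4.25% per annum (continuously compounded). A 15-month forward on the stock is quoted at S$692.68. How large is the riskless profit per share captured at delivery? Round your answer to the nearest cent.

PV(dividends) I = 8.18·e^(−0.0425·2/12) + 15.24·e^(−0.0425·8/12) + 14.68·e^(−0.0425·11/12) = 37.0556
Fair forward F* = (S − I)·e^(rT) = (674.62 − 37.0556)·e^0.053125 = 637.5644 × 1.054561 = 672.3506
Market S$692.68 > fair 672.3506: forward overpriced → cash-and-carry (borrow at r, buy the stock and collect the dividends, short the forward).
Profit at T = |F_mkt − F*| = |692.68 − 672.3506| = S$20.33 per share

S$20.33 per share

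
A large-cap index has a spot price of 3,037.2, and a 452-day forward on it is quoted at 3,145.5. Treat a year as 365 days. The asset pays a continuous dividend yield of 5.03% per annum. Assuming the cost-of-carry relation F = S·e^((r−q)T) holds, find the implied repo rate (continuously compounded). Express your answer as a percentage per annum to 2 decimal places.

From F = S·e^((r−q)T): (r − q) = ln(F/S)/T
ln(3145.5/3037.2) = ln(1.035658) = 0.035037
(r − q) = 0.035037 / (452/365) = 0.028293
r = ln(F/S)/T + q = 0.028293 + 0.0503 = 0.078593
r = 7.86%

7.86%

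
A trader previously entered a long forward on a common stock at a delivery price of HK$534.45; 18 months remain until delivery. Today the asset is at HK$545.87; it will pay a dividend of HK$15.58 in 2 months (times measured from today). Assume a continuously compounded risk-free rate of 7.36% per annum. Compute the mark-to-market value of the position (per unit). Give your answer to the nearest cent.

PV(remaining dividends) I = 15.58·e^(−0.0736·2/12) = 15.3901
Current forward F = (S − I)·e^(rT) = (545.87 − 15.3901)·e^(0.0736·18/12) = 530.4799 × 1.116725 = 592.4002
Value (long) = (F − K)·e^(−rT) = (592.4002 − 534.45) × 0.895476 = 51.8930
Value = HK$51.89

HK$51.89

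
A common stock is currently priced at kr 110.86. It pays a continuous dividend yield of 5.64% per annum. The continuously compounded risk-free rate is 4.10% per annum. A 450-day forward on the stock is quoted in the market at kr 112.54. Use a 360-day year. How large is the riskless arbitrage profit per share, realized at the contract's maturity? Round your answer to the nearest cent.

Fair forward: F* = S·e^(carry·T), with carry = (r − q) = 0.0410 − 0.0564 = -0.0154
F* = 110.86 · e^(-0.0154 × 450/360) = 110.86 · e^-0.019250 = 110.86 × 0.980934 = kr 108.7463
Market kr 112.54 > fair kr 108.7463: forward overpriced → cash-and-carry (buy spot, short the forward).
At maturity, profit = |F_mkt − F*| = |112.54 − 108.7463| = kr 3.79 per share

kr 3.79 per share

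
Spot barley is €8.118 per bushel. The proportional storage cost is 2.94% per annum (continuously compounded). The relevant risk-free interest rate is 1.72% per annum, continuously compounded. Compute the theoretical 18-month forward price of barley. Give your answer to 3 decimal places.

Net carry = r + u − y = 0.0172 + 0.0294 − 0.0000 = 0.0466
F = S·e^((r+u−y)T) = 8.118 · e^(0.0466 × 18/12) = 8.118 · e^0.069900
= 8.118 × 1.072401 = €8.706 per bushel

€8.706 per bushel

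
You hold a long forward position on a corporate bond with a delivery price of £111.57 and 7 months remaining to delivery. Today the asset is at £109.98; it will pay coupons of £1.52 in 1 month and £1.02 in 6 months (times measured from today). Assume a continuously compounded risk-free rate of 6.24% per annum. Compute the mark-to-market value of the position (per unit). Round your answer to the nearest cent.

PV(remaining coupons) I = 1.52·e^(−0.0624·1/12) + 1.02·e^(−0.0624·6/12) = 2.5008
Current forward F = (S − I)·e^(rT) = (109.98 − 2.5008)·e^(0.0624·7/12) = 107.4792 × 1.037071 = 111.4636
Value (long) = (F − K)·e^(−rT) = (111.4636 − 111.57) × 0.964255 = -0.1026
Value = -£0.10

-£0.10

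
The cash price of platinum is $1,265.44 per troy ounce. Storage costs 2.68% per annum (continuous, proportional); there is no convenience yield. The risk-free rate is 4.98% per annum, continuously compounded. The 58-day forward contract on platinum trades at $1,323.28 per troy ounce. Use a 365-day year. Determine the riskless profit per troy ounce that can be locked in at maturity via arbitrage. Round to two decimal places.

$42.34 per troy ounce

Fair forward: F* = S·e^(carry·T), with carry = (r + u) = 0.0498 + 0.0268 = 0.0766
F* = 1265.44 · e^(0.0766 × 58/365) = 1265.44 · e^0.01217205 = 1265.44 × 1.01224643 = $1280.9371
Market $1323.28 > fair $1280.9371: forward overpriced → cash-and-carry (buy spot, short the forward).
At maturity, profit = |F_mkt − F*| = |1323.28 − 1280.9371| = $42.34 per troy ounce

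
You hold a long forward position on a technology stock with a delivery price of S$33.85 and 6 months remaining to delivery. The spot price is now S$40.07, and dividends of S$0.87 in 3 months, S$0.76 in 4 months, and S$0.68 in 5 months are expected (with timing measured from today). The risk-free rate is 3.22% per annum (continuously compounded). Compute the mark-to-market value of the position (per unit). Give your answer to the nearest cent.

PV(remaining dividends) I = 0.87·e^(−0.0322·3/12) + 0.76·e^(−0.0322·4/12) + 0.68·e^(−0.0322·5/12) = 2.2858
Current forward F = (S − I)·e^(rT) = (40.07 − 2.2858)·e^(0.0322·6/12) = 37.7842 × 1.016230 = 38.3974
Value (long) = (F − K)·e^(−rT) = (38.3974 − 33.85) × 0.984029 = 4.4748
Value = S$4.47

S$4.47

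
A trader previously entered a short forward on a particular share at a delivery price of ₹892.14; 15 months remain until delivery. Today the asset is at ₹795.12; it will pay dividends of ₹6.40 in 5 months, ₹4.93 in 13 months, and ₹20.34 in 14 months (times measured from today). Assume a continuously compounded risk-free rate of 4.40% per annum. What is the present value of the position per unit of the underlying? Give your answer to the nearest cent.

PV(remaining dividends) I = 6.40·e^(−0.0440·5/12) + 4.93·e^(−0.0440·13/12) + 20.34·e^(−0.0440·14/12) = 30.3065
Current forward F = (S − I)·e^(rT) = (795.12 − 30.3065)·e^(0.0440·15/12) = 764.8135 × 1.056541 = 808.0568
Value (long) = (F − K)·e^(−rT) = (808.0568 − 892.14) × 0.946485 = -79.5835
Short position value = −(long value) = ₹79.58

₹79.58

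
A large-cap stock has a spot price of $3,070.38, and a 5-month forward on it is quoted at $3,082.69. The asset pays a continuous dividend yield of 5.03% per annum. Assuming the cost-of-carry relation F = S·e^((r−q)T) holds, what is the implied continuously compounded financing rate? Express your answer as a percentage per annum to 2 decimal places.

5.99%

From F = S·e^((r−q)T): (r − q) = ln(F/S)/T
ln(3082.69/3070.38) = ln(1.004009) = 0.004001
(r − q) = 0.004001 / (5/12) = 0.009602
r = ln(F/S)/T + q = 0.009602 + 0.0503 = 0.059902
r = 5.99%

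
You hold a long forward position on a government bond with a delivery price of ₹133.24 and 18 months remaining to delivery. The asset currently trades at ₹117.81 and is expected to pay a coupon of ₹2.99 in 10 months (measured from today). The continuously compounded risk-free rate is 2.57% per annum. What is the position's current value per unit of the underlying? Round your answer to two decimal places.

-₹13.32

PV(remaining coupons) I = 2.99·e^(−0.0257·10/12) = 2.9266
Current forward F = (S − I)·e^(rT) = (117.81 − 2.9266)·e^(0.0257·18/12) = 114.8834 × 1.039303 = 119.3987
Value (long) = (F − K)·e^(−rT) = (119.3987 − 133.24) × 0.962184 = -13.3179
Value = -₹13.32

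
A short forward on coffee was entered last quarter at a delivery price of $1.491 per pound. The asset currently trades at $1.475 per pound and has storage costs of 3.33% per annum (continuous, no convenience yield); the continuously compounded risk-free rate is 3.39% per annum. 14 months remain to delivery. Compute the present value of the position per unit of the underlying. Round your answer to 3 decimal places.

-$0.100 per pound

Current fair forward for the remaining 14 months: F = S·e^((r + u)·T), (r + u) = 0.0339 + 0.0333 = 0.0672
F = 1.475 · e^(0.0672 × 14/12) = 1.475 × 1.081555 = 1.5953
Value of long forward = (F − K)·e^(−rT) = (1.5953 − 1.491) · e^(−0.0339·14/12)
= 0.1043 × 0.961222 = 0.100
Short position value = −(long value) = -$0.100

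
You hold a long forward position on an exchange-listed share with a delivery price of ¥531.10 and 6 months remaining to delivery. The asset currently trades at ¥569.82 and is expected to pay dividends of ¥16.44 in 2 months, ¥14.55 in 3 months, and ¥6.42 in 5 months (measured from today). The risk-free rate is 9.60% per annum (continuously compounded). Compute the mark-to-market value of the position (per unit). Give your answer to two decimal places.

PV(remaining dividends) I = 16.44·e^(−0.0960·2/12) + 14.55·e^(−0.0960·3/12) + 6.42·e^(−0.0960·5/12) = 36.5523
Current forward F = (S − I)·e^(rT) = (569.82 − 36.5523)·e^(0.0960·6/12) = 533.2677 × 1.049171 = 559.4890
Value (long) = (F − K)·e^(−rT) = (559.4890 − 531.10) × 0.953134 = 27.0585
Value = ¥27.06

¥27.06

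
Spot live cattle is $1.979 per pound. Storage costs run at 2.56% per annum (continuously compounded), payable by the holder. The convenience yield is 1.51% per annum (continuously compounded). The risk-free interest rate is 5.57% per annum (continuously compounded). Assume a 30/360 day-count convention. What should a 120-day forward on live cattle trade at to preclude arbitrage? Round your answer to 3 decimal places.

Net carry = r + u − y = 0.0557 + 0.0256 − 0.0151 = 0.0662
F = S·e^((r+u−y)T) = 1.979 · e^(0.0662 × 120/360) = 1.979 · e^0.022067
= 1.979 × 1.022312 = $2.023 per pound

$2.023 per pound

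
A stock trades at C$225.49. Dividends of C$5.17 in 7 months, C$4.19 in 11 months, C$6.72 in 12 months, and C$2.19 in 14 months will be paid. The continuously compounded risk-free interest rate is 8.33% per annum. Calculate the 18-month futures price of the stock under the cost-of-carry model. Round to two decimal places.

PV(dividends) I = 5.17·e^(−0.0833·7/12) + 4.19·e^(−0.0833·11/12) + 6.72·e^(−0.0833·12/12) + 2.19·e^(−0.0833·14/12)
I = 4.9248 + 3.8820 + 6.1829 + 1.9872 = 16.9769
F = (S − I)·e^(rT) = (225.49 − 16.9769) · e^(0.0833·18/12)
= 208.5131 · e^0.124950 = 208.5131 × 1.133092 = C$236.26

C$236.26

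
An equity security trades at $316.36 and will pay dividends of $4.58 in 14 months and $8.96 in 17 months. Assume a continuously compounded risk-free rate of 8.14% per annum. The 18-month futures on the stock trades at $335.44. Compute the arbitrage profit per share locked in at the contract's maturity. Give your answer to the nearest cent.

$8.28 per share

PV(dividends) I = 4.58·e^(−0.0814·14/12) + 8.96·e^(−0.0814·17/12) = 12.1492
Fair futures F* = (S − I)·e^(rT) = (316.36 − 12.1492)·e^0.122100 = 304.2108 × 1.129867 = 343.7177
Market $335.44 < fair 343.7177: forward underpriced → reverse cash-and-carry (short the stock, invest proceeds at r, pay the dividends, go long the forward).
Profit at T = |F_mkt − F*| = |335.44 − 343.7177| = $8.28 per share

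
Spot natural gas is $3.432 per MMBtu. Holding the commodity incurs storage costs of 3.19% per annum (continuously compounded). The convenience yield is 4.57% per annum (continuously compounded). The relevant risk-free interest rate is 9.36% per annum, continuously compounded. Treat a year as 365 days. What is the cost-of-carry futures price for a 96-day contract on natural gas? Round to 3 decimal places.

$3.505 per MMBtu

Net carry = r + u − y = 0.0936 + 0.0319 − 0.0457 = 0.0798
F = S·e^((r+u−y)T) = 3.432 · e^(0.0798 × 96/365) = 3.432 · e^0.020988
= 3.432 × 1.021210 = $3.505 per MMBtu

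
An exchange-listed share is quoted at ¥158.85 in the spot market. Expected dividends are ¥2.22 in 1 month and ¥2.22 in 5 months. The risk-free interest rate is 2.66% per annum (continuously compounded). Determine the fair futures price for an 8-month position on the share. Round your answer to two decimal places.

PV(dividends) I = 2.22·e^(−0.0266·1/12) + 2.22·e^(−0.0266·5/12)
I = 2.2151 + 2.1955 = 4.4106
F = (S − I)·e^(rT) = (158.85 − 4.4106) · e^(0.0266·8/12)
= 154.4394 · e^0.017733 = 154.4394 × 1.017891 = ¥157.20

¥157.20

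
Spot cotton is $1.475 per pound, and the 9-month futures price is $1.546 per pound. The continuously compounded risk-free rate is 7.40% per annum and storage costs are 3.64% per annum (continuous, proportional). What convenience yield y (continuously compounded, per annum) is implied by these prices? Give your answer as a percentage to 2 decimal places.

4.77%

F = S·e^((r+u−y)T) ⇒ (r+u−y) = ln(F/S)/T
ln(1.546/1.475) = 0.047013; /T ⇒ 0.062684
y = r + u − ln(F/S)/T = 0.0740 + 0.0364 − 0.062684 = 0.047716
y = 4.77%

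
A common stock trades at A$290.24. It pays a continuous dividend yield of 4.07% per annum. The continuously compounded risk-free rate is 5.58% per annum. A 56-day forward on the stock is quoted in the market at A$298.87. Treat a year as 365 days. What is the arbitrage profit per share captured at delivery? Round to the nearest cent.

Fair forward: F* = S·e^(carry·T), with carry = (r − q) = 0.0558 − 0.0407 = 0.0151
F* = 290.24 · e^(0.0151 × 56/365) = 290.24 · e^0.002317 = 290.24 × 1.002320 = A$290.9134
Market A$298.87 > fair A$290.9134: forward overpriced → cash-and-carry (buy spot, short the forward).
At maturity, profit = |F_mkt − F*| = |298.87 − 290.9134| = A$7.96 per share

A$7.96 per share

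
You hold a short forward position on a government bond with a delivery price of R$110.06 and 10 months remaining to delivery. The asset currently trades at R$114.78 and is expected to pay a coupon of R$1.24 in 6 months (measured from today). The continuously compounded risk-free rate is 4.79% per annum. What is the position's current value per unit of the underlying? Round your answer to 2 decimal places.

PV(remaining coupons) I = 1.24·e^(−0.0479·6/12) = 1.2107
Current forward F = (S − I)·e^(rT) = (114.78 − 1.2107)·e^(0.0479·10/12) = 113.5693 × 1.040724 = 118.1943
Value (long) = (F − K)·e^(−rT) = (118.1943 − 110.06) × 0.960870 = 7.8160
Short position value = −(long value) = -R$7.82

-R$7.82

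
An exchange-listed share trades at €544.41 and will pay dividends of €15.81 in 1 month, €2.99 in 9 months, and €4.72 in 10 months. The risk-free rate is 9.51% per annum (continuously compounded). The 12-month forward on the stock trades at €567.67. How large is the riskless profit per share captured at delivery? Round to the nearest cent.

€5.95 per share

PV(dividends) I = 15.81·e^(−0.0951·1/12) + 2.99·e^(−0.0951·9/12) + 4.72·e^(−0.0951·10/12) = 22.8297
Fair forward F* = (S − I)·e^(rT) = (544.41 − 22.8297)·e^0.095100 = 521.5803 × 1.099769 = 573.6178
Market €567.67 < fair 573.6178: forward underpriced → reverse cash-and-carry (short the stock, invest proceeds at r, pay the dividends, go long the forward).
Profit at T = |F_mkt − F*| = |567.67 − 573.6178| = €5.95 per share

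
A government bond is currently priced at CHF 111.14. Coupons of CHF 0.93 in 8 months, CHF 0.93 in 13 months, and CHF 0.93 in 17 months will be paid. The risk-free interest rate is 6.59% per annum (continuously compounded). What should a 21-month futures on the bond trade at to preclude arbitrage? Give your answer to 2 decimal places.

PV(coupons) I = 0.93·e^(−0.0659·8/12) + 0.93·e^(−0.0659·13/12) + 0.93·e^(−0.0659·17/12)
I = 0.8900 + 0.8659 + 0.8471 = 2.6030
F = (S − I)·e^(rT) = (111.14 − 2.6030) · e^(0.0659·21/12)
= 108.5370 · e^0.115325 = 108.5370 × 1.122238 = CHF 121.80

CHF 121.80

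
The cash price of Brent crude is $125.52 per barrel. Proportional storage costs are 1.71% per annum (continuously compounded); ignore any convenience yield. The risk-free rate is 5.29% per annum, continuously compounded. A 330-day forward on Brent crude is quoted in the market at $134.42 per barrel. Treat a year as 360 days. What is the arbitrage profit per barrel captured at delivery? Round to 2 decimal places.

$0.58 per barrel

Fair forward: F* = S·e^(carry·T), with carry = (r + u) = 0.0529 + 0.0171 = 0.0700
F* = 125.52 · e^(0.0700 × 330/360) = 125.52 · e^0.064167 = 125.52 × 1.066270 = $133.8382
Market $134.42 > fair $133.8382: forward overpriced → cash-and-carry (buy spot, short the forward).
At maturity, profit = |F_mkt − F*| = |134.42 − 133.8382| = $0.58 per barrel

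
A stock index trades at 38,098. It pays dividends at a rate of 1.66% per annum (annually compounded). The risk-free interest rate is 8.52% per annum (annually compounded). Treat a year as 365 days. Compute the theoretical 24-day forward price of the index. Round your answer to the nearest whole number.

F = S · (1+r)^T / (1+q)^T
= 38098 × 1.005391 / 1.001083 = 38098 × 1.004303
F = 38,262

38,262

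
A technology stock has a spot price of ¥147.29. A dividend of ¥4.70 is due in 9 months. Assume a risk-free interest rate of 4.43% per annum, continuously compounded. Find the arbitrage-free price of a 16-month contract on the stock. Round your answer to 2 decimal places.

¥151.43

PV(dividends) I = 4.70·e^(−0.0443·9/12)
I = 4.5464
F = (S − I)·e^(rT) = (147.29 − 4.5464) · e^(0.0443·16/12)
= 142.7436 · e^0.059067 = 142.7436 × 1.060846 = ¥151.43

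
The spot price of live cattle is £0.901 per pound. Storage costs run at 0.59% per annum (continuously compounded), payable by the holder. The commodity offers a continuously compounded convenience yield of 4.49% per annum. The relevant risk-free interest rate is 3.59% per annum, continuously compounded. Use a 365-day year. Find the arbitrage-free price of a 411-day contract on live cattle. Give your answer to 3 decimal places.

£0.898 per pound

Net carry = r + u − y = 0.0359 + 0.0059 − 0.0449 = -0.0031
F = S·e^((r+u−y)T) = 0.901 · e^(-0.0031 × 411/365) = 0.901 · e^-0.003491
= 0.901 × 0.996515 = £0.898 per pound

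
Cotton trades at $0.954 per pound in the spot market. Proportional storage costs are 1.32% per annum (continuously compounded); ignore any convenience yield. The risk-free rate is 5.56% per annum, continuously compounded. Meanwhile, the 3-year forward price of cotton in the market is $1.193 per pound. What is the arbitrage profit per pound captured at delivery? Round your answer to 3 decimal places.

Fair forward: F* = S·e^(carry·T), with carry = (r + u) = 0.0556 + 0.0132 = 0.0688
F* = 0.954 · e^(0.0688 × 3) = 0.954 · e^0.206400 = 0.954 × 1.229245 = $1.1727
Market $1.193 > fair $1.1727: forward overpriced → cash-and-carry (buy spot, short the forward).
At maturity, profit = |F_mkt − F*| = |1.193 − 1.1727| = $0.020 per pound

$0.020 per pound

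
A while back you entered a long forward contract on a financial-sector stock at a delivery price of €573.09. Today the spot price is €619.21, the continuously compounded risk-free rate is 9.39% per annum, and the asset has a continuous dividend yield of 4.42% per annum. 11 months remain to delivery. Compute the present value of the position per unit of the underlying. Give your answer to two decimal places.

Current fair forward for the remaining 11 months: F = S·e^((r − q)·T), (r − q) = 0.0939 − 0.0442 = 0.0497
F = 619.21 · e^(0.0497 × 11/12) = 619.21 × 1.046612 = 648.0726
Value of long forward = (F − K)·e^(−rT) = (648.0726 − 573.09) · e^(−0.0939·11/12)
= 74.9826 × 0.917525 = 68.80

€68.80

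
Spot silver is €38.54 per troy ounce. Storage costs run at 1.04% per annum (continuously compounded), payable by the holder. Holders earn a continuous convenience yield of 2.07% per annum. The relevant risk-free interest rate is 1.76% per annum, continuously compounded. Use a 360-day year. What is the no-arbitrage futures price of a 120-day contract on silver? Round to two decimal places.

€38.63 per troy ounce

Net carry = r + u − y = 0.0176 + 0.0104 − 0.0207 = 0.0073
F = S·e^((r+u−y)T) = 38.54 · e^(0.0073 × 120/360) = 38.54 · e^0.002433
= 38.54 × 1.002436 = €38.63 per troy ounce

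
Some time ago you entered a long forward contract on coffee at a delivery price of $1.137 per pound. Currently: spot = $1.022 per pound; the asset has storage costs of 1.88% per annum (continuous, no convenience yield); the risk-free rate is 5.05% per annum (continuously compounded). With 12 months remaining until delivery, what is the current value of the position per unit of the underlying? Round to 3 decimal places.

-$0.040 per pound

Current fair forward for the remaining 12 months: F = S·e^((r + u)·T), (r + u) = 0.0505 + 0.0188 = 0.0693
F = 1.022 · e^(0.0693 × 12/12) = 1.022 × 1.071758 = 1.0953
Value of long forward = (F − K)·e^(−rT) = (1.0953 − 1.137) · e^(−0.0505·12/12)
= -0.0417 × 0.950754 = -0.040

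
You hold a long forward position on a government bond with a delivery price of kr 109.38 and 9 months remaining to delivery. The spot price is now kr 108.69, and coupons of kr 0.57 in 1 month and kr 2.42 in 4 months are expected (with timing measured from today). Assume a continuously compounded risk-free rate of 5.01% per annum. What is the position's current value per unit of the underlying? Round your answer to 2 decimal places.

kr 0.40

PV(remaining coupons) I = 0.57·e^(−0.0501·1/12) + 2.42·e^(−0.0501·4/12) = 2.9475
Current forward F = (S − I)·e^(rT) = (108.69 − 2.9475)·e^(0.0501·9/12) = 105.7425 × 1.038290 = 109.7914
Value (long) = (F − K)·e^(−rT) = (109.7914 − 109.38) × 0.963122 = 0.3962
Value = kr 0.40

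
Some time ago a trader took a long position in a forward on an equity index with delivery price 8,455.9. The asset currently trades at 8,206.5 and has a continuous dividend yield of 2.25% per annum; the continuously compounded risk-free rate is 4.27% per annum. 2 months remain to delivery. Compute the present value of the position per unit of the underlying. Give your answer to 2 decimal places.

Current fair forward for the remaining 2 months: F = S·e^((r − q)·T), (r − q) = 0.0427 − 0.0225 = 0.0202
F = 8206.5 · e^(0.0202 × 2/12) = 8206.5 × 1.00337234 = 8234.1751
Value of long forward = (F − K)·e^(−rT) = (8234.1751 − 8455.9) · e^(−0.0427·2/12)
= -221.7249 × 0.99290860 = -220.15

-220.15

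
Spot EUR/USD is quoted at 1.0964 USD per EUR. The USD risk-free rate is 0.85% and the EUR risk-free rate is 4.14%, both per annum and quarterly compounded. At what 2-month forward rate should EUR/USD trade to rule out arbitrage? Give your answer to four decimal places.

1.0904

By covered interest parity, F = S · (1+r_USD/4)^(4T) / (1+r_EUR/4)^(4T)
= 1.0964 × 1.001416 / 1.006888 = 1.0964 × 0.994565
F = 1.0904 USD per EUR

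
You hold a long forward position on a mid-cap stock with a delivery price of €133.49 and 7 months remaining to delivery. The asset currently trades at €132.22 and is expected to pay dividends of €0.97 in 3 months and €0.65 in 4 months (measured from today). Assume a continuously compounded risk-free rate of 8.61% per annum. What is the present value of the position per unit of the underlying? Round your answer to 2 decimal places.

€3.69

PV(remaining dividends) I = 0.97·e^(−0.0861·3/12) + 0.65·e^(−0.0861·4/12) = 1.5810
Current forward F = (S − I)·e^(rT) = (132.22 − 1.5810)·e^(0.0861·7/12) = 130.6390 × 1.051508 = 137.3680
Value (long) = (F − K)·e^(−rT) = (137.3680 − 133.49) × 0.951015 = 3.6880
Value = €3.69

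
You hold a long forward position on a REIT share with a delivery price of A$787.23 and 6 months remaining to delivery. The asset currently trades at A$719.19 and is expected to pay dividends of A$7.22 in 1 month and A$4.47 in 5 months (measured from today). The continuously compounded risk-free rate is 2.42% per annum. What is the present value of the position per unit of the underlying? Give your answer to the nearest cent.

PV(remaining dividends) I = 7.22·e^(−0.0242·1/12) + 4.47·e^(−0.0242·5/12) = 11.6306
Current forward F = (S − I)·e^(rT) = (719.19 − 11.6306)·e^(0.0242·6/12) = 707.5594 × 1.012174 = 716.1732
Value (long) = (F − K)·e^(−rT) = (716.1732 − 787.23) × 0.987973 = -70.2022
Value = -A$70.20

-A$70.20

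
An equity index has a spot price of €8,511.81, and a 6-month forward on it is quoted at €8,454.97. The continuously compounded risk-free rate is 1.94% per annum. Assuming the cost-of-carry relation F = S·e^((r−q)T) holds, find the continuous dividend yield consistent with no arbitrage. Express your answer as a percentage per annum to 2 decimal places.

From F = S·e^((r−q)T): (r − q) = ln(F/S)/T
ln(8454.97/8511.81) = ln(0.993322) = -0.006700
(r − q) = -0.006700 / (6/12) = -0.013400
q = r − ln(F/S)/T = 0.0194 + 0.013400 = 0.032800
q = 3.28%

3.28%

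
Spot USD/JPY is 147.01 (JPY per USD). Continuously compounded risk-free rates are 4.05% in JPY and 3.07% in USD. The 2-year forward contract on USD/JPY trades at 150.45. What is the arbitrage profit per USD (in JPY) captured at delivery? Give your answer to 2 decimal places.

Fair forward: F* = S·e^(carry·T), with carry = (r_JPY − r_USD) = 0.0405 − 0.0307 = 0.0098
F* = 147.01 · e^(0.0098 × 2) = 147.01 · e^0.019600 = 147.01 × 1.019793 = 149.9198
Market 150.45 > fair 149.9198: forward overpriced → cash-and-carry (buy spot, short the forward).
At maturity, profit = |F_mkt − F*| = |150.45 − 149.9198| = 0.53 per USD (in JPY)

0.53 per USD (in JPY)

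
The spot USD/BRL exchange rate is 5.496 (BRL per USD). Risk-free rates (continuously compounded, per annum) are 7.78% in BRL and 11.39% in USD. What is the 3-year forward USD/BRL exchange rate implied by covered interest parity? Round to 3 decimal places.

4.932

F = S·e^((r_BRL − r_USD)T) = 5.496 · e^((0.0778 − 0.1139) × 3)
= 5.496 · e^-0.108300 = 5.496 × 0.897358
F = 4.932 BRL per USD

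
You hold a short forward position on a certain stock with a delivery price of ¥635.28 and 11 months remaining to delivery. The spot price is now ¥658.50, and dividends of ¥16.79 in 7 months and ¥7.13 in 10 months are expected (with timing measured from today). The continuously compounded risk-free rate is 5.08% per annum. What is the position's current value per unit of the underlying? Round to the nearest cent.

PV(remaining dividends) I = 16.79·e^(−0.0508·7/12) + 7.13·e^(−0.0508·10/12) = 23.1342
Current forward F = (S − I)·e^(rT) = (658.50 − 23.1342)·e^(0.0508·11/12) = 635.3658 × 1.047668 = 665.6524
Value (long) = (F − K)·e^(−rT) = (665.6524 − 635.28) × 0.954501 = 28.9905
Short position value = −(long value) = -¥28.99

-¥28.99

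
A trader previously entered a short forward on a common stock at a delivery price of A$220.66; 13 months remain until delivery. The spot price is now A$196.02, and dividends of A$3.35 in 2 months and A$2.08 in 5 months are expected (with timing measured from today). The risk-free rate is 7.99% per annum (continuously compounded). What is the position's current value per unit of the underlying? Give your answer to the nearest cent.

A$11.66

PV(remaining dividends) I = 3.35·e^(−0.0799·2/12) + 2.08·e^(−0.0799·5/12) = 5.3176
Current forward F = (S − I)·e^(rT) = (196.02 − 5.3176)·e^(0.0799·13/12) = 190.7024 × 1.090415 = 207.9448
Value (long) = (F − K)·e^(−rT) = (207.9448 − 220.66) × 0.917082 = -11.6609
Short position value = −(long value) = A$11.66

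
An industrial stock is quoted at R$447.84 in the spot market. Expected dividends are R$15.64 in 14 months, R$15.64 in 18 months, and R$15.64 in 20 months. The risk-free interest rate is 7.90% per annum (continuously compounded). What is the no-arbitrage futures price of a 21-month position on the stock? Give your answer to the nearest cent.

R$466.17

PV(dividends) I = 15.64·e^(−0.0790·14/12) + 15.64·e^(−0.0790·18/12) + 15.64·e^(−0.0790·20/12)
I = 14.2629 + 13.8923 + 13.7105 = 41.8657
F = (S − I)·e^(rT) = (447.84 − 41.8657) · e^(0.0790·21/12)
= 405.9743 · e^0.138250 = 405.9743 × 1.148263 = R$466.17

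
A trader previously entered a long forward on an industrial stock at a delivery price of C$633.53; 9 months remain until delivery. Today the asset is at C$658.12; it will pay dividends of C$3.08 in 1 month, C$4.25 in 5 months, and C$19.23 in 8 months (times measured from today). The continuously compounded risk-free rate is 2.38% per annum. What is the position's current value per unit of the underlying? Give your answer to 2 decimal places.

C$9.59

PV(remaining dividends) I = 3.08·e^(−0.0238·1/12) + 4.25·e^(−0.0238·5/12) + 19.23·e^(−0.0238·8/12) = 26.2093
Current forward F = (S − I)·e^(rT) = (658.12 − 26.2093)·e^(0.0238·9/12) = 631.9107 × 1.018010 = 643.2914
Value (long) = (F − K)·e^(−rT) = (643.2914 − 633.53) × 0.982308 = 9.5887
Value = C$9.59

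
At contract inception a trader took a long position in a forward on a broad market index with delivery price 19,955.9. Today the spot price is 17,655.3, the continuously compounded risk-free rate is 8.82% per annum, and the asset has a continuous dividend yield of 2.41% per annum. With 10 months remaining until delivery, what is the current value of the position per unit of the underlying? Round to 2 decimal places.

Current fair forward for the remaining 10 months: F = S·e^((r − q)·T), (r − q) = 0.0882 − 0.0241 = 0.0641
F = 17655.3 · e^(0.0641 × 10/12) = 17655.3 × 1.05486908 = 18624.0301
Value of long forward = (F − K)·e^(−rT) = (18624.0301 − 19955.9) · e^(−0.0882·10/12)
= -1331.8699 × 0.92913615 = -1237.49

-1237.49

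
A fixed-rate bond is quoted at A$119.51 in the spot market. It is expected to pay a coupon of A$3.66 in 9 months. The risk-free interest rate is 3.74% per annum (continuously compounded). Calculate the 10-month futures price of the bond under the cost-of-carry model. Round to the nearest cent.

A$119.62

PV(coupons) I = 3.66·e^(−0.0374·9/12)
I = 3.5588
F = (S − I)·e^(rT) = (119.51 − 3.5588) · e^(0.0374·10/12)
= 115.9512 · e^0.031167 = 115.9512 × 1.031658 = A$119.62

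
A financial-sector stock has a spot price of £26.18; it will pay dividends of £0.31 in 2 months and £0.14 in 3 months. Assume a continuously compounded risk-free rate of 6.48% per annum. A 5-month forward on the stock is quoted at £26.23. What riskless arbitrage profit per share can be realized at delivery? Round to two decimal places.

£0.21 per share

PV(dividends) I = 0.31·e^(−0.0648·2/12) + 0.14·e^(−0.0648·3/12) = 0.4444
Fair forward F* = (S − I)·e^(rT) = (26.18 − 0.4444)·e^0.027000 = 25.7356 × 1.027368 = 26.4399
Market £26.23 < fair 26.4399: forward underpriced → reverse cash-and-carry (short the stock, invest proceeds at r, pay the dividends, go long the forward).
Profit at T = |F_mkt − F*| = |26.23 − 26.4399| = £0.21 per share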